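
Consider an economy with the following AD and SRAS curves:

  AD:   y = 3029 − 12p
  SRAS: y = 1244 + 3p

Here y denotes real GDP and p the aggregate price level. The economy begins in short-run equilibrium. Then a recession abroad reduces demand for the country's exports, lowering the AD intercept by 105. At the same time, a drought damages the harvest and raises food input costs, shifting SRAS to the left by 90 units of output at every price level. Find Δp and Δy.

Δp = -1, Δy = -93

After both shocks: AD is y = 2924 − 12p and SRAS is y = 1154 + 3p.
Setting them equal: 1770 = 15p, so p = 118.
y = 2924 − 12·118 = 1508.
Initially p = 119, y = 1601, so Δp = -1 and Δy = -93.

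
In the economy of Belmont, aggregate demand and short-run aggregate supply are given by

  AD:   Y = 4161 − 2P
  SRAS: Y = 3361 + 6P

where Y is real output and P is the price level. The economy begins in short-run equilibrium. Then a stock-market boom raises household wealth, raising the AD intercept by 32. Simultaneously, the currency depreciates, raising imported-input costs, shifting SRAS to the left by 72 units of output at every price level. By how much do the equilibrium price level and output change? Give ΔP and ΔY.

After both shocks: AD is Y = 4193 − 2P and SRAS is Y = 3289 + 6P.
Setting them equal: 904 = 8P, so P = 113.
Y = 4193 − 2·113 = 3967.
Initially P = 100, Y = 3961, so ΔP = +13 and ΔY = +6.

ΔP = +13, ΔY = +6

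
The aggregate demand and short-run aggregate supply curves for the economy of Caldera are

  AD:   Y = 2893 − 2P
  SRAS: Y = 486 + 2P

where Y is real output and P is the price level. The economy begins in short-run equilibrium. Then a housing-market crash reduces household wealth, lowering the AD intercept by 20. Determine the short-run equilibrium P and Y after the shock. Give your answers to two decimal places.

This is a negative demand shock: AD shifts left.
New AD: Y = 2873 − 2P.
Set AD = SRAS: 2873 − 2P = 486 + 2P, so 2387 = 4P and P = 596.75.
Substituting into AD, Y = 1679.50.

P = 596.75, Y = 1679.50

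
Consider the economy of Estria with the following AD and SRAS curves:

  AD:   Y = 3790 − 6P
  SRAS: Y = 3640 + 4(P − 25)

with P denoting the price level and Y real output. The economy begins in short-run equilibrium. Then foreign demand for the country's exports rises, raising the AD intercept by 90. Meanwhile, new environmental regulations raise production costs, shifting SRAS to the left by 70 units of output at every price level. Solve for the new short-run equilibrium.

P = 41, Y = 3634

After both shocks: AD is Y = 3880 − 6P and SRAS is Y = 3470 + 4P.
Setting them equal: 410 = 10P, so P = 41.
Y = 3880 − 6·41 = 3634.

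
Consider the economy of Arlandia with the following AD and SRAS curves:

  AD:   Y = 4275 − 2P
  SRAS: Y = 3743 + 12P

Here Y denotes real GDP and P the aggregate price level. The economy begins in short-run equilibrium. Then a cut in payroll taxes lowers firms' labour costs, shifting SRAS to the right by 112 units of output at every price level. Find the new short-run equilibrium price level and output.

This is a positive supply shock: SRAS shifts right.
New SRAS: Y = 3855 + 12P.
Set AD = SRAS: 4275 − 2P = 3855 + 12P, so 420 = 14P and P = 30.
Y = 4275 − 2·30 = 4215.

P = 30, Y = 4215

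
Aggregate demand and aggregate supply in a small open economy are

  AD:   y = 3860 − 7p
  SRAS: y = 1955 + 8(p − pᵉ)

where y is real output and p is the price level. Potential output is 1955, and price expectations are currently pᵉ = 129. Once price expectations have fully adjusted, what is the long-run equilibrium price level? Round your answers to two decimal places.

Short run: with pᵉ = 129, SRAS is y = 923 + 8p. Setting AD = SRAS gives 2937 = 15p, so p = 195.80 and y = 3860 − 7p = 2489.40.
Output 2489.40 is above potential 1955, so over time expected prices rise and SRAS shifts left until y returns to 1955.
Long run: y = 1955 on the AD curve gives 1955 = 3860 − 7p, so p = 272.14.

Long-run p = 272.14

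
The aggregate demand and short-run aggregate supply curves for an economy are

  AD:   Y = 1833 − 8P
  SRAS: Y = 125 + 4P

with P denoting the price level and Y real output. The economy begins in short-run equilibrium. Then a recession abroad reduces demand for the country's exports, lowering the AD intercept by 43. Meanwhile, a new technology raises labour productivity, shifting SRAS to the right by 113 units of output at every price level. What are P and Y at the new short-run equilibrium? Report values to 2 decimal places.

P = 129.33, Y = 755.33

After both shocks: AD is Y = 1790 − 8P and SRAS is Y = 238 + 4P.
Setting them equal: 1552 = 12P, so P = 129.33.
Substituting into AD, Y = 755.33.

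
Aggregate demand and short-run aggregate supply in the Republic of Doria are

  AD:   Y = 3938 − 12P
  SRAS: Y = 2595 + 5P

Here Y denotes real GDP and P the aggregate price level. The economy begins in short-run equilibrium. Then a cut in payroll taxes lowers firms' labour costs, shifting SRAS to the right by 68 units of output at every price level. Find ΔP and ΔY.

ΔP = -4, ΔY = +48

This is a positive supply shock: SRAS shifts right.
New SRAS: Y = 2663 + 5P.
Set AD = SRAS: 3938 − 12P = 2663 + 5P, so 1275 = 17P and P = 75.
Y = 3938 − 12·75 = 3038.
Initially P = 79, Y = 2990, so ΔP = -4 and ΔY = +48.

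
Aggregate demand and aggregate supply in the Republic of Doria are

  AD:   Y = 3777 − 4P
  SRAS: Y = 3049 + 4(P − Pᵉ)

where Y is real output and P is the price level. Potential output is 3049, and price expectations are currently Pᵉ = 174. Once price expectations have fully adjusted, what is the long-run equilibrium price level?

Short run: with Pᵉ = 174, SRAS is Y = 2353 + 4P. Setting AD = SRAS gives 1424 = 8P, so P = 178 and Y = 3777 − 4·178 = 3065.
Output 3065 is above potential 3049, so over time expected prices rise and SRAS shifts left until Y returns to 3049.
Long run: Y = 3049 on the AD curve gives 3049 = 3777 − 4P, so P = 182.

Long-run P = 182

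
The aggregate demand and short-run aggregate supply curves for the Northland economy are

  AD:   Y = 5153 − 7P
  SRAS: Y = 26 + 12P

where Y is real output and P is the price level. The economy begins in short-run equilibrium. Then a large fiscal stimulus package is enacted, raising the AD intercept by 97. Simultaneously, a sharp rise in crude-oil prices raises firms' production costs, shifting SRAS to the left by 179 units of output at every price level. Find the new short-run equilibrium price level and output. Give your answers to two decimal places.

P = 284.37, Y = 3259.42

After both shocks: AD is Y = 5250 − 7P and SRAS is Y = 12P − 153.
Setting them equal: 5403 = 19P, so P = 284.37.
Substituting into AD, Y = 3259.42.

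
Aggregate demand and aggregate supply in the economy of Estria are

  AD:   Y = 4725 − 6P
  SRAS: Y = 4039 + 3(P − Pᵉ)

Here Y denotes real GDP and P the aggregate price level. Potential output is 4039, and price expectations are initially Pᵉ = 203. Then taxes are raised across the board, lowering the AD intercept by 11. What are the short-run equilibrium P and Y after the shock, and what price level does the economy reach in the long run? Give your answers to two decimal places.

AD shifts left: new AD is Y = 4714 − 6P. With Pᵉ = 203, SRAS is Y = 3430 + 3P.
Short run: 4714 − 6P = 3430 + 3P gives 1284 = 9P, so P = 142.67 and Y = 4714 − 6P = 3858.00.
Y = 3858.00 is below potential 4039; expectations adjust and SRAS shifts right until Y = 4039.
Long run: on the new AD curve, 4039 = 4714 − 6P gives P = 112.50.

Short run: P = 142.67, Y = 3858.00. Long run: P = 112.50.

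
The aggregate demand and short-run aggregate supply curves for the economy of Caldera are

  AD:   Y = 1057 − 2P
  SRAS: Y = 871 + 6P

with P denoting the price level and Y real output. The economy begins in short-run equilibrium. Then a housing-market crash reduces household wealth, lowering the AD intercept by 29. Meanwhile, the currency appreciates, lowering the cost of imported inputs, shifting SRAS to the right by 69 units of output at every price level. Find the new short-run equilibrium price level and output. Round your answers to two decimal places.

P = 11.00, Y = 1006.00

After both shocks: AD is Y = 1028 − 2P and SRAS is Y = 940 + 6P.
Setting them equal: 88 = 8P, so P = 11.00.
Substituting into AD, Y = 1006.00.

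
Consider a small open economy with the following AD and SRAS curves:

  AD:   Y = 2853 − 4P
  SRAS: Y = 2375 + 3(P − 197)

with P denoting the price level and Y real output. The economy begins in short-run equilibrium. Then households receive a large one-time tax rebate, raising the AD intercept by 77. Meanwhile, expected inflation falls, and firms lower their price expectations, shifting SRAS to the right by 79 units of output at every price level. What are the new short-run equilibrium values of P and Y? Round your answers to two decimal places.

P = 152.43, Y = 2320.29

After both shocks: AD is Y = 2930 − 4P and SRAS is Y = 1863 + 3P.
Setting them equal: 1067 = 7P, so P = 152.43.
Substituting into AD, Y = 2320.29.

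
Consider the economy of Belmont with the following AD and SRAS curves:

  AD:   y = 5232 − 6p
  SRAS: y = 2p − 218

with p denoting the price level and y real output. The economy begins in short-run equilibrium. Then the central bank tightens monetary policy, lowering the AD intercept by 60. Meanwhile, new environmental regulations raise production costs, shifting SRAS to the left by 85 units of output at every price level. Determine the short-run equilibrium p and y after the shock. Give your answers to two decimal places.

After both shocks: AD is y = 5172 − 6p and SRAS is y = 2p − 303.
Setting them equal: 5475 = 8p, so p = 684.38.
Substituting into AD, y = 1065.75.

p = 684.38, y = 1065.75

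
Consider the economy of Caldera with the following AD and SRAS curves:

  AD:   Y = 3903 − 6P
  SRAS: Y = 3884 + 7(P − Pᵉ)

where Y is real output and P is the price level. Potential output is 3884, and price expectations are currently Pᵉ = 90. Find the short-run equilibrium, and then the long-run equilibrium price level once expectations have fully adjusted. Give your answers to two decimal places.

Short run: with Pᵉ = 90, SRAS is Y = 3254 + 7P. Setting AD = SRAS gives 649 = 13P, so P = 49.92 and Y = 3903 − 6P = 3603.46.
Output 3603.46 is below potential 3884, so over time expected prices fall and SRAS shifts right until Y returns to 3884.
Long run: Y = 3884 on the AD curve gives 3884 = 3903 − 6P, so P = 3.17.

Short run: P = 49.92, Y = 3603.46. Long run: P = 3.17.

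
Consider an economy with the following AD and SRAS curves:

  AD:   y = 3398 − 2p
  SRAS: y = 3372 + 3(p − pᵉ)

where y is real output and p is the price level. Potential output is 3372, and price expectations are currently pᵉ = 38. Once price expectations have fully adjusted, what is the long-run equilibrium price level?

Short run: with pᵉ = 38, SRAS is y = 3258 + 3p. Setting AD = SRAS gives 140 = 5p, so p = 28 and y = 3398 − 2·28 = 3342.
Output 3342 is below potential 3372, so over time expected prices fall and SRAS shifts right until y returns to 3372.
Long run: y = 3372 on the AD curve gives 3372 = 3398 − 2p, so p = 13.

Long-run p = 13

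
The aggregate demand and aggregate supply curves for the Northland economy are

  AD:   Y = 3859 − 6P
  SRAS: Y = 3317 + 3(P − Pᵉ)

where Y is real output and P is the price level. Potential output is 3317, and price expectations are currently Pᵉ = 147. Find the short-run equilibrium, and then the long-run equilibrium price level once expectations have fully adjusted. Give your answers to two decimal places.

Short run: with Pᵉ = 147, SRAS is Y = 2876 + 3P. Setting AD = SRAS gives 983 = 9P, so P = 109.22 and Y = 3859 − 6P = 3203.67.
Output 3203.67 is below potential 3317, so over time expected prices fall and SRAS shifts right until Y returns to 3317.
Long run: Y = 3317 on the AD curve gives 3317 = 3859 − 6P, so P = 90.33.

Short run: P = 109.22, Y = 3203.67. Long run: P = 90.33.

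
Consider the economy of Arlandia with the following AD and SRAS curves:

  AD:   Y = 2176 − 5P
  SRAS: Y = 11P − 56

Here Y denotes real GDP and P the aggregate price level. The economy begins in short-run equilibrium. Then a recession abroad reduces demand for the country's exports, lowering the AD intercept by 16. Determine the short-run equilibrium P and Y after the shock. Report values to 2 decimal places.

P = 138.50, Y = 1467.50

This is a negative demand shock: AD shifts left.
New AD: Y = 2160 − 5P.
Set AD = SRAS: 2160 − 5P = 11P − 56, so 2216 = 16P and P = 138.50.
Substituting into AD, Y = 1467.50.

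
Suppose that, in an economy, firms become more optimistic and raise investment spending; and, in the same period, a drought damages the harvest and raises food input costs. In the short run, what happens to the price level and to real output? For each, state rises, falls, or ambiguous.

Price level: rises; output: ambiguous

The first event is a positive demand shock: AD shifts right, which by itself pushes P up and Y up.
The second is an adverse supply shock: SRAS shifts left, which by itself pushes P up and Y down.
Both shocks push P up, so P rises. The two shocks push Y in opposite directions, so the effect on Y is ambiguous.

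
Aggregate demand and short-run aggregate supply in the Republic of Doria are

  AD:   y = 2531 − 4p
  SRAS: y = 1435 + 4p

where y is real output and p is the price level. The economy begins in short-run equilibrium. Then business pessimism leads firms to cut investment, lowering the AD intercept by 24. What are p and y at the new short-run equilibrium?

This is a negative demand shock: AD shifts left.
New AD: y = 2507 − 4p.
Set AD = SRAS: 2507 − 4p = 1435 + 4p, so 1072 = 8p and p = 134.
y = 2507 − 4·134 = 1971.

p = 134, y = 1971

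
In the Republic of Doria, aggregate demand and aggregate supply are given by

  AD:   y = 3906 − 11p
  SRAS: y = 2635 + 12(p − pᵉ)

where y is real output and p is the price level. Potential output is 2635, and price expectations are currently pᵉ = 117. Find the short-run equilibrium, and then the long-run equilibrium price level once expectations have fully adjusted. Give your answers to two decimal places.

Short run: with pᵉ = 117, SRAS is y = 1231 + 12p. Setting AD = SRAS gives 2675 = 23p, so p = 116.30 and y = 3906 − 11p = 2626.65.
Output 2626.65 is below potential 2635, so over time expected prices fall and SRAS shifts right until y returns to 2635.
Long run: y = 2635 on the AD curve gives 2635 = 3906 − 11p, so p = 115.55.

Short run: p = 116.30, y = 2626.65. Long run: p = 115.55.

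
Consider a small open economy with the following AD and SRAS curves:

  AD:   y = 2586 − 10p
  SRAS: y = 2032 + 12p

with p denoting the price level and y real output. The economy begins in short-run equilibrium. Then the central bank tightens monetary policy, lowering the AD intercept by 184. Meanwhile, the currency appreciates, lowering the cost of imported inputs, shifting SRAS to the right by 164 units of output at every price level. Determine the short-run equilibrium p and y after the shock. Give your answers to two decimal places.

p = 9.36, y = 2308.36

After both shocks: AD is y = 2402 − 10p and SRAS is y = 2196 + 12p.
Setting them equal: 206 = 22p, so p = 9.36.
Substituting into AD, y = 2308.36.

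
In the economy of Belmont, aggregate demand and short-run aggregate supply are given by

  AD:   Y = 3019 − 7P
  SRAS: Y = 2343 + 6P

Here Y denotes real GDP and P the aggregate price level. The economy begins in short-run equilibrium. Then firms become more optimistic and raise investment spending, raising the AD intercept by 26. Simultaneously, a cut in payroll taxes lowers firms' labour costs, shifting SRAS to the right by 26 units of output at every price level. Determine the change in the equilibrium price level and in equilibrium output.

After both shocks: AD is Y = 3045 − 7P and SRAS is Y = 2369 + 6P.
Setting them equal: 676 = 13P, so P = 52.
Y = 3045 − 7·52 = 2681.
Initially P = 52, Y = 2655, so ΔP = +0 and ΔY = +26.

ΔP = +0, ΔY = +26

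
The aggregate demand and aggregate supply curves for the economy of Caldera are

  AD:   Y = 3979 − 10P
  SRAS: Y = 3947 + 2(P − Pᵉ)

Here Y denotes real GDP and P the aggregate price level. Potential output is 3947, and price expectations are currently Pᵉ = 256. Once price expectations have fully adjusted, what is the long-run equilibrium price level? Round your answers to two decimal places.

Long-run P = 3.20

Short run: with Pᵉ = 256, SRAS is Y = 3435 + 2P. Setting AD = SRAS gives 544 = 12P, so P = 45.33 and Y = 3979 − 10P = 3525.67.
Output 3525.67 is below potential 3947, so over time expected prices fall and SRAS shifts right until Y returns to 3947.
Long run: Y = 3947 on the AD curve gives 3947 = 3979 − 10P, so P = 3.20.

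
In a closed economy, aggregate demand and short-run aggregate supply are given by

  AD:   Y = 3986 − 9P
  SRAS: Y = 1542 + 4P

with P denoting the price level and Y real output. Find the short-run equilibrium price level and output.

Set AD = SRAS: 3986 − 9P = 1542 + 4P, so 2444 = 13P and P = 188.
Then Y = 3986 − 9·188 = 2294.

P = 188, Y = 2294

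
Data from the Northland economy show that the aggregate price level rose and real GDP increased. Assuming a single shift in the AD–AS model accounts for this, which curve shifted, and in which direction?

AD shifted right

P rose and Y rose. An AD shift moves P and Y in the same direction; an SRAS shift moves them in opposite directions.
Here P and Y moved in the same direction, so the AD curve shifted.
Since Y rose, AD shifted right.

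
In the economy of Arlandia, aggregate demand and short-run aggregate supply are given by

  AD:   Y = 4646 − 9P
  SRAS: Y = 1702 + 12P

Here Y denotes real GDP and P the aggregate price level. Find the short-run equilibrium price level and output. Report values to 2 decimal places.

P = 140.19, Y = 3384.29

Set AD = SRAS: 4646 − 9P = 1702 + 12P, so 2944 = 21P and P = 140.19.
Substituting into AD, Y = 4646 − 9P = 3384.29.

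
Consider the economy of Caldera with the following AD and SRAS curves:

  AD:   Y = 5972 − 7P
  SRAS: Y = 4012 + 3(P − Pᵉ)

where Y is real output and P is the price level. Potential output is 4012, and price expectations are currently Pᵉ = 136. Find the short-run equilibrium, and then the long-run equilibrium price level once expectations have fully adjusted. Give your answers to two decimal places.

Short run: with Pᵉ = 136, SRAS is Y = 3604 + 3P. Setting AD = SRAS gives 2368 = 10P, so P = 236.80 and Y = 5972 − 7P = 4314.40.
Output 4314.40 is above potential 4012, so over time expected prices rise and SRAS shifts left until Y returns to 4012.
Long run: Y = 4012 on the AD curve gives 4012 = 5972 − 7P, so P = 280.00.

Short run: P = 236.80, Y = 4314.40. Long run: P = 280.00.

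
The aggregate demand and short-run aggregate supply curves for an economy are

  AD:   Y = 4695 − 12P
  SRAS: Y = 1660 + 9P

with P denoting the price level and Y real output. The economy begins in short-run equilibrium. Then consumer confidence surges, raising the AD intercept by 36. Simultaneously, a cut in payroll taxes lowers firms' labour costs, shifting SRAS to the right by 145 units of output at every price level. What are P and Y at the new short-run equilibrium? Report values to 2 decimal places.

P = 139.33, Y = 3059.00

After both shocks: AD is Y = 4731 − 12P and SRAS is Y = 1805 + 9P.
Setting them equal: 2926 = 21P, so P = 139.33.
Substituting into AD, Y = 3059.00.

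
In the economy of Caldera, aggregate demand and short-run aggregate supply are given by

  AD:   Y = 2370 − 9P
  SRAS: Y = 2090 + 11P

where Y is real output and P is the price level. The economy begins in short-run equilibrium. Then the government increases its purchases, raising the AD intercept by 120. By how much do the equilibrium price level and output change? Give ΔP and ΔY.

ΔP = +6, ΔY = +66

This is a positive demand shock: AD shifts right.
New AD: Y = 2490 − 9P.
Set AD = SRAS: 2490 − 9P = 2090 + 11P, so 400 = 20P and P = 20.
Y = 2490 − 9·20 = 2310.
Initially P = 14, Y = 2244, so ΔP = +6 and ΔY = +66.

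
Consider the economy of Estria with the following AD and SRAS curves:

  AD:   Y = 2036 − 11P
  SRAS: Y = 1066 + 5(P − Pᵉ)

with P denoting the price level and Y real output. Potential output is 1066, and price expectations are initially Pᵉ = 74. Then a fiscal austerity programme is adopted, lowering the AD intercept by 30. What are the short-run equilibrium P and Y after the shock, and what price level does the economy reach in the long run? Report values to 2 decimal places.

Short run: P = 81.88, Y = 1105.38. Long run: P = 85.45.

AD shifts left: new AD is Y = 2006 − 11P. With Pᵉ = 74, SRAS is Y = 696 + 5P.
Short run: 2006 − 11P = 696 + 5P gives 1310 = 16P, so P = 81.88 and Y = 2006 − 11P = 1105.38.
Y = 1105.38 is above potential 1066; expectations adjust and SRAS shifts left until Y = 1066.
Long run: on the new AD curve, 1066 = 2006 − 11P gives P = 85.45.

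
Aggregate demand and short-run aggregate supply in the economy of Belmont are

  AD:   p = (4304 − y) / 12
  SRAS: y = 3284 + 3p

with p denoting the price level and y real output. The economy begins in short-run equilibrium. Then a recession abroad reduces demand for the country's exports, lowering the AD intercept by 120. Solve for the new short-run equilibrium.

p = 60, y = 3464

This is a negative demand shock: AD shifts left.
New AD: y = 4184 − 12p.
Set AD = SRAS: 4184 − 12p = 3284 + 3p, so 900 = 15p and p = 60.
y = 4184 − 12·60 = 3464.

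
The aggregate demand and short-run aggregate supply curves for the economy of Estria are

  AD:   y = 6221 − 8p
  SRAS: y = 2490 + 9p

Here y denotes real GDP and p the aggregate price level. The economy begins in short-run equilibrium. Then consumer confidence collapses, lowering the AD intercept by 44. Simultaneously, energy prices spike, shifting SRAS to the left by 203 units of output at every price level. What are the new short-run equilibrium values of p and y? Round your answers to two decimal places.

After both shocks: AD is y = 6177 − 8p and SRAS is y = 2287 + 9p.
Setting them equal: 3890 = 17p, so p = 228.82.
Substituting into AD, y = 4346.41.

p = 228.82, y = 4346.41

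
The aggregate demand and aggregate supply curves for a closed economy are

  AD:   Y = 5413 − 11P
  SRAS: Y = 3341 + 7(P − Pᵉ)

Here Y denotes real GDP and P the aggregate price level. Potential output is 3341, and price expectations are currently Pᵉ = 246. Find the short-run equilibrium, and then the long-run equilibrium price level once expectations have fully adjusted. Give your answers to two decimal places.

Short run: with Pᵉ = 246, SRAS is Y = 1619 + 7P. Setting AD = SRAS gives 3794 = 18P, so P = 210.78 and Y = 5413 − 11P = 3094.44.
Output 3094.44 is below potential 3341, so over time expected prices fall and SRAS shifts right until Y returns to 3341.
Long run: Y = 3341 on the AD curve gives 3341 = 5413 − 11P, so P = 188.36.

Short run: P = 210.78, Y = 3094.44. Long run: P = 188.36.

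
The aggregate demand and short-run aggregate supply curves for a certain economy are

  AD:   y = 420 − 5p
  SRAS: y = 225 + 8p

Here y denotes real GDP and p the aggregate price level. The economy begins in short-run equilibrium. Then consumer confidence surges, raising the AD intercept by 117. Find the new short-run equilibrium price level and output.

p = 24, y = 417

This is a positive demand shock: AD shifts right.
New AD: y = 537 − 5p.
Set AD = SRAS: 537 − 5p = 225 + 8p, so 312 = 13p and p = 24.
y = 537 − 5·24 = 417.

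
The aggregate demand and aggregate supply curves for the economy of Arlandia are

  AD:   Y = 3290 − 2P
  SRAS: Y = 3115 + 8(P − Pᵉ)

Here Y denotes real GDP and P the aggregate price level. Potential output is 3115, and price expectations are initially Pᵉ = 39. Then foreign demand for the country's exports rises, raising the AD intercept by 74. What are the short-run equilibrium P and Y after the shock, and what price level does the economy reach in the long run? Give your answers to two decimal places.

AD shifts right: new AD is Y = 3364 − 2P. With Pᵉ = 39, SRAS is Y = 2803 + 8P.
Short run: 3364 − 2P = 2803 + 8P gives 561 = 10P, so P = 56.10 and Y = 3364 − 2P = 3251.80.
Y = 3251.80 is above potential 3115; expectations adjust and SRAS shifts left until Y = 3115.
Long run: on the new AD curve, 3115 = 3364 − 2P gives P = 124.50.

Short run: P = 56.10, Y = 3251.80. Long run: P = 124.50.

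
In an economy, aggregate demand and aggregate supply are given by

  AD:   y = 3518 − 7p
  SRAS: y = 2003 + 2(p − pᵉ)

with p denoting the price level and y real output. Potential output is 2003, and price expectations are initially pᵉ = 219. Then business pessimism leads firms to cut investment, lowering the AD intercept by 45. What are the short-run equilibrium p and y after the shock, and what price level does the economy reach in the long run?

AD shifts left: new AD is y = 3473 − 7p. With pᵉ = 219, SRAS is y = 1565 + 2p.
Short run: 3473 − 7p = 1565 + 2p gives 1908 = 9p, so p = 212 and y = 3473 − 7·212 = 1989.
y = 1989 is below potential 2003; expectations adjust and SRAS shifts right until y = 2003.
Long run: on the new AD curve, 2003 = 3473 − 7p gives p = 210.

Short run: p = 212, y = 1989. Long run: p = 210.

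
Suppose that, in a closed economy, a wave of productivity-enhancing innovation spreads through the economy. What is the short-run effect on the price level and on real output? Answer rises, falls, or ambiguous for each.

This is a favourable supply shock: SRAS shifts right.
Moving along the downward-sloping AD curve, P falls and Y rises.

Price level: falls; output: rises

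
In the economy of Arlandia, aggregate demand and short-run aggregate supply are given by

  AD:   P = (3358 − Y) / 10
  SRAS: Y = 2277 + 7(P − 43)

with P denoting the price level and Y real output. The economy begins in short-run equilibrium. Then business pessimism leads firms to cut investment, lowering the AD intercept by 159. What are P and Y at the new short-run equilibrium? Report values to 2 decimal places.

P = 71.94, Y = 2479.59

This is a negative demand shock: AD shifts left.
New AD: Y = 3199 − 10P.
SRAS can be written Y = 1976 + 7P.
Set AD = SRAS: 3199 − 10P = 1976 + 7P, so 1223 = 17P and P = 71.94.
Substituting into AD, Y = 2479.59.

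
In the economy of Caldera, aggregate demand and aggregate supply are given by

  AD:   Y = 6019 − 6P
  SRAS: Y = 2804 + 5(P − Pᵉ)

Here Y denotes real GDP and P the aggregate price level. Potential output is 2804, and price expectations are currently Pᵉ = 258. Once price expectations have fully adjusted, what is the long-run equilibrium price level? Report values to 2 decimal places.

Long-run P = 535.83

Short run: with Pᵉ = 258, SRAS is Y = 1514 + 5P. Setting AD = SRAS gives 4505 = 11P, so P = 409.55 and Y = 6019 − 6P = 3561.73.
Output 3561.73 is above potential 2804, so over time expected prices rise and SRAS shifts left until Y returns to 2804.
Long run: Y = 2804 on the AD curve gives 2804 = 6019 − 6P, so P = 535.83.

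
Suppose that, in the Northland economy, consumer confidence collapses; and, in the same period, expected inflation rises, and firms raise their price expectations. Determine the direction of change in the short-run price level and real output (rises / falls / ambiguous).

Price level: ambiguous; output: falls

The first event is a negative demand shock: AD shifts left, which by itself pushes P down and Y down.
The second is an adverse supply shock: SRAS shifts left, which by itself pushes P up and Y down.
The two shocks push P in opposite directions, so the effect on P is ambiguous. Both shocks push Y down, so Y falls.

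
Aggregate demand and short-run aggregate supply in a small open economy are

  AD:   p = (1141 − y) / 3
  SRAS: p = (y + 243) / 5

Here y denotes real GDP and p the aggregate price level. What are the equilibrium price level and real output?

Rearrange AD to y = 1141 − 3p.
Rearrange SRAS to y = 5p − 243.
Set AD = SRAS: 1141 − 3p = 5p − 243, so 1384 = 8p and p = 173.
Then y = 1141 − 3·173 = 622.

p = 173, y = 622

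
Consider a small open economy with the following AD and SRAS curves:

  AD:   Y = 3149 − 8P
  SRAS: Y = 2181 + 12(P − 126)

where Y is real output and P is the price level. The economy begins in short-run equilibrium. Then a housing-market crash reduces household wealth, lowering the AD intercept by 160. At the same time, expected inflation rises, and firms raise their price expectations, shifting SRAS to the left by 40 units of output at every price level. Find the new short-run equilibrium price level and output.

After both shocks: AD is Y = 2989 − 8P and SRAS is Y = 629 + 12P.
Setting them equal: 2360 = 20P, so P = 118.
Y = 2989 − 8·118 = 2045.

P = 118, Y = 2045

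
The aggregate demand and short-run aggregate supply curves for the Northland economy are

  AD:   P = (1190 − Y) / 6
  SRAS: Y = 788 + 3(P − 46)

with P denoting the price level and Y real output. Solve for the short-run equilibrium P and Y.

P = 60, Y = 830

Write SRAS as Y = 788 + 3P − 138 = 650 + 3P.
Rearrange AD to Y = 1190 − 6P.
Set AD = SRAS: 1190 − 6P = 650 + 3P, so 540 = 9P and P = 60.
Then Y = 1190 − 6·60 = 830.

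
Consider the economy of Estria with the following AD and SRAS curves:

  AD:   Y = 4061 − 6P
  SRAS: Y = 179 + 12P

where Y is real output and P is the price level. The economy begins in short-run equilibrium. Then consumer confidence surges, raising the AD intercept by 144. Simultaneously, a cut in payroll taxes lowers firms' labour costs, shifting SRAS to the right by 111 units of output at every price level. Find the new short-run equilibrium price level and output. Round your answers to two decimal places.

After both shocks: AD is Y = 4205 − 6P and SRAS is Y = 290 + 12P.
Setting them equal: 3915 = 18P, so P = 217.50.
Substituting into AD, Y = 2900.00.

P = 217.50, Y = 2900.00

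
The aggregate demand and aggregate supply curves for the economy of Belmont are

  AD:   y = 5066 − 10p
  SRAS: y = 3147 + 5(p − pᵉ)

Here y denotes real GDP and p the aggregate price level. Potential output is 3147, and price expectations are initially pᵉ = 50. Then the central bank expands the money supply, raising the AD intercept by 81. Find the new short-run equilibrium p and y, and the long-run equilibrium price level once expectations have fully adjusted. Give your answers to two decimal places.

Short run: p = 150.00, y = 3647.00. Long run: p = 200.00.

AD shifts right: new AD is y = 5147 − 10p. With pᵉ = 50, SRAS is y = 2897 + 5p.
Short run: 5147 − 10p = 2897 + 5p gives 2250 = 15p, so p = 150.00 and y = 5147 − 10p = 3647.00.
y = 3647.00 is above potential 3147; expectations adjust and SRAS shifts left until y = 3147.
Long run: on the new AD curve, 3147 = 5147 − 10p gives p = 200.00.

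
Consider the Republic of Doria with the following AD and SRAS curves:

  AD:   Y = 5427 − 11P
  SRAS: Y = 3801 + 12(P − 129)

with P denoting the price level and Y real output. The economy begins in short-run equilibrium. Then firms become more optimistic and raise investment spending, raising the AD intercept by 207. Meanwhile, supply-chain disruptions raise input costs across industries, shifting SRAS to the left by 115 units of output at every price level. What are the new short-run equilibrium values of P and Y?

After both shocks: AD is Y = 5634 − 11P and SRAS is Y = 2138 + 12P.
Setting them equal: 3496 = 23P, so P = 152.
Y = 5634 − 11·152 = 3962.

P = 152, Y = 3962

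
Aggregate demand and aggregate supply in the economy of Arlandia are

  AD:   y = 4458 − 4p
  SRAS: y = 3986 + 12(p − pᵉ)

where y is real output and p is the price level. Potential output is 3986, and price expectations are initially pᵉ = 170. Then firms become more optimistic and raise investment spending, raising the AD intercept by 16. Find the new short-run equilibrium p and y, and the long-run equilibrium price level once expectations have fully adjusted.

AD shifts right: new AD is y = 4474 − 4p. With pᵉ = 170, SRAS is y = 1946 + 12p.
Short run: 4474 − 4p = 1946 + 12p gives 2528 = 16p, so p = 158 and y = 4474 − 4·158 = 3842.
y = 3842 is below potential 3986; expectations adjust and SRAS shifts right until y = 3986.
Long run: on the new AD curve, 3986 = 4474 − 4p gives p = 122.

Short run: p = 158, y = 3842. Long run: p = 122.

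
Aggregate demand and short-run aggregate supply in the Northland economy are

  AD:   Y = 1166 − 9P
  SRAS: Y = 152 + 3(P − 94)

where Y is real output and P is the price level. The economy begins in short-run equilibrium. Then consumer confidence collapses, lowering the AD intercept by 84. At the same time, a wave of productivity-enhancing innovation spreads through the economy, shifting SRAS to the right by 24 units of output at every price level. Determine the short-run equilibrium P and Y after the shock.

P = 99, Y = 191

After both shocks: AD is Y = 1082 − 9P and SRAS is Y = 3P − 106.
Setting them equal: 1188 = 12P, so P = 99.
Y = 1082 − 9·99 = 191.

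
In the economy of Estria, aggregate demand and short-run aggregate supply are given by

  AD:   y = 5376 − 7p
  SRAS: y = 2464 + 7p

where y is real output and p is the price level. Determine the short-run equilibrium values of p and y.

Set AD = SRAS: 5376 − 7p = 2464 + 7p, so 2912 = 14p and p = 208.
Then y = 5376 − 7·208 = 3920.

p = 208, y = 3920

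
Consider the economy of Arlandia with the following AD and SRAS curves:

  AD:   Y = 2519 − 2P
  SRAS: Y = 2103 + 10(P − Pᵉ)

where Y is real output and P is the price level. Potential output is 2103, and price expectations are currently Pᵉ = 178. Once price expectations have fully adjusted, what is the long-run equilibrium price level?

Long-run P = 208

Short run: with Pᵉ = 178, SRAS is Y = 323 + 10P. Setting AD = SRAS gives 2196 = 12P, so P = 183 and Y = 2519 − 2·183 = 2153.
Output 2153 is above potential 2103, so over time expected prices rise and SRAS shifts left until Y returns to 2103.
Long run: Y = 2103 on the AD curve gives 2103 = 2519 − 2P, so P = 208.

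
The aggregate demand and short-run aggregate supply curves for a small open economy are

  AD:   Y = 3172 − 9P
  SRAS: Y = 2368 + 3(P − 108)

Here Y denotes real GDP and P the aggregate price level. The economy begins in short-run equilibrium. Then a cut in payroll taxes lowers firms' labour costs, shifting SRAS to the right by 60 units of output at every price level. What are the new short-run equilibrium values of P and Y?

This is a positive supply shock: SRAS shifts right.
New SRAS: Y = 2104 + 3P.
Set AD = SRAS: 3172 − 9P = 2104 + 3P, so 1068 = 12P and P = 89.
Y = 3172 − 9·89 = 2371.

P = 89, Y = 2371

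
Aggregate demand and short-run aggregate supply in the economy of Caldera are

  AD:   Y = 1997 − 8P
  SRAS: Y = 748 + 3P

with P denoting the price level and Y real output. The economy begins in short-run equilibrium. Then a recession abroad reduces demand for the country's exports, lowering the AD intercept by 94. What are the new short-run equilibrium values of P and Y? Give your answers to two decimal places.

P = 105.00, Y = 1063.00

This is a negative demand shock: AD shifts left.
New AD: Y = 1903 − 8P.
Set AD = SRAS: 1903 − 8P = 748 + 3P, so 1155 = 11P and P = 105.00.
Substituting into AD, Y = 1063.00.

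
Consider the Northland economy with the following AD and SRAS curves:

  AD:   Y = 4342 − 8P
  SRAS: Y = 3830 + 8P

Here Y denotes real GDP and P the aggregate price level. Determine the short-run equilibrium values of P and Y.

Set AD = SRAS: 4342 − 8P = 3830 + 8P, so 512 = 16P and P = 32.
Then Y = 4342 − 8·32 = 4086.

P = 32, Y = 4086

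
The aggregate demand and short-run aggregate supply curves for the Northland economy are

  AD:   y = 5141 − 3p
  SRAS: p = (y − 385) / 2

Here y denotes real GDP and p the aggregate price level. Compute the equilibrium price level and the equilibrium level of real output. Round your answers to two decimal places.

p = 951.20, y = 2287.40

Rearrange SRAS to y = 385 + 2p.
Set AD = SRAS: 5141 − 3p = 385 + 2p, so 4756 = 5p and p = 951.20.
Substituting into AD, y = 5141 − 3p = 2287.40.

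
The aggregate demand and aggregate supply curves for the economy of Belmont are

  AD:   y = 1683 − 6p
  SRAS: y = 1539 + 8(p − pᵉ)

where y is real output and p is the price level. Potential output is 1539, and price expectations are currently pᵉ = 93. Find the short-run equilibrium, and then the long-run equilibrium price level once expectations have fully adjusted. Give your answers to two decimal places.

Short run: p = 63.43, y = 1302.43. Long run: p = 24.00.

Short run: with pᵉ = 93, SRAS is y = 795 + 8p. Setting AD = SRAS gives 888 = 14p, so p = 63.43 and y = 1683 − 6p = 1302.43.
Output 1302.43 is below potential 1539, so over time expected prices fall and SRAS shifts right until y returns to 1539.
Long run: y = 1539 on the AD curve gives 1539 = 1683 − 6p, so p = 24.00.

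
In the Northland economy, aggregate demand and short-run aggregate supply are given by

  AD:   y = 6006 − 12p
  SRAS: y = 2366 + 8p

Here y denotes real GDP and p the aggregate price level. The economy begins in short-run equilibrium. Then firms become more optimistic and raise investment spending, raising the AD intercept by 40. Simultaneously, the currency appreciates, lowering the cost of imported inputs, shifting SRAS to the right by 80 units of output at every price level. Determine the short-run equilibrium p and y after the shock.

p = 180, y = 3886

After both shocks: AD is y = 6046 − 12p and SRAS is y = 2446 + 8p.
Setting them equal: 3600 = 20p, so p = 180.
y = 6046 − 12·180 = 3886.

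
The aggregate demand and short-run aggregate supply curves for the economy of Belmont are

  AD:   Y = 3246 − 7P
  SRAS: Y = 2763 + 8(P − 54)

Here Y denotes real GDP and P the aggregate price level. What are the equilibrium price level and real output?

Write SRAS as Y = 2763 + 8P − 432 = 2331 + 8P.
Set AD = SRAS: 3246 − 7P = 2331 + 8P, so 915 = 15P and P = 61.
Then Y = 3246 − 7·61 = 2819.

P = 61, Y = 2819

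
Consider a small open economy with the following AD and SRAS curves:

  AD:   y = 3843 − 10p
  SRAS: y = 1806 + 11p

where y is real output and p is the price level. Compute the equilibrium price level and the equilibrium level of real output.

p = 97, y = 2873

Set AD = SRAS: 3843 − 10p = 1806 + 11p, so 2037 = 21p and p = 97.
Then y = 3843 − 10·97 = 2873.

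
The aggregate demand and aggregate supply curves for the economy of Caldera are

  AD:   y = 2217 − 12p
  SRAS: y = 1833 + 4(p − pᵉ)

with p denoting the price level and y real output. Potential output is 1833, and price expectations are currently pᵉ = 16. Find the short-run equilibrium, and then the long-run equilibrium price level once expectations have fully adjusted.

Short run: with pᵉ = 16, SRAS is y = 1769 + 4p. Setting AD = SRAS gives 448 = 16p, so p = 28 and y = 2217 − 12·28 = 1881.
Output 1881 is above potential 1833, so over time expected prices rise and SRAS shifts left until y returns to 1833.
Long run: y = 1833 on the AD curve gives 1833 = 2217 − 12p, so p = 32.

Short run: p = 28, y = 1881. Long run: p = 32.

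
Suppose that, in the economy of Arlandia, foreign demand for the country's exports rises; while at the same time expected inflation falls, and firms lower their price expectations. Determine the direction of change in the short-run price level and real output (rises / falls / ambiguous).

The first event is a positive demand shock: AD shifts right, which by itself pushes P up and Y up.
The second is a favourable supply shock: SRAS shifts right, which by itself pushes P down and Y up.
The two shocks push P in opposite directions, so the effect on P is ambiguous. Both shocks push Y up, so Y rises.

Price level: ambiguous; output: rises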